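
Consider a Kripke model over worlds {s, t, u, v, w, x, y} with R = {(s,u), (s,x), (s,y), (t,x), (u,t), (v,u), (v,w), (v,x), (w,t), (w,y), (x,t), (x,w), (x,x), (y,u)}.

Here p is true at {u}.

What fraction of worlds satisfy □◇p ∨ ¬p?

s: □◇p is F, ¬p is T. ✓
t: □◇p is F, ¬p is T. ✓
u: □◇p is F, ¬p is F. ✗
v: □◇p is F, ¬p is T. ✓
w: □◇p is F, ¬p is T. ✓
x: □◇p is F, ¬p is T. ✓
y: □◇p is F, ¬p is T. ✓
That's 6 of 7 worlds, so 6/7.

6/7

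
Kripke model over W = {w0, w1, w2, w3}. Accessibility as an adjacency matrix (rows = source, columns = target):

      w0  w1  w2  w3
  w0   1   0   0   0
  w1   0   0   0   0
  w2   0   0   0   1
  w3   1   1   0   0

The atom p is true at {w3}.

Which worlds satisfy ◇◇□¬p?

w0: successors {w0}; ◇□¬p there: w0:T. ✓
w1: no successors, so ◇◇□¬p fails. ✗
w2: successors {w3}; ◇□¬p there: w3:T. ✓
w3: successors {w0, w1}; ◇□¬p there: w0:T, w1:F. ✓

{w0, w2, w3}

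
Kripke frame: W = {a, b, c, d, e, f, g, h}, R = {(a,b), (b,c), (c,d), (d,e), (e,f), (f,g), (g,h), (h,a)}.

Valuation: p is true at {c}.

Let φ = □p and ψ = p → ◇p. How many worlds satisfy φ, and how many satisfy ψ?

For □p:
a: successors {b}; p there: b:F. ✗
b: successors {c}; p there: c:T. ✓
c: successors {d}; p there: d:F. ✗
d: successors {e}; p there: e:F. ✗
e: successors {f}; p there: f:F. ✗
f: successors {g}; p there: g:F. ✗
g: successors {h}; p there: h:F. ✗
h: successors {a}; p there: a:F. ✗
— 1 world.
For p → ◇p:
a: p is F, ◇p is F. ✓
b: p is F, ◇p is T. ✓
c: p is T, ◇p is F. ✗
d: p is F, ◇p is F. ✓
e: p is F, ◇p is F. ✓
f: p is F, ◇p is F. ✓
g: p is F, ◇p is F. ✓
h: p is F, ◇p is F. ✓
— 7 worlds.

1 and 7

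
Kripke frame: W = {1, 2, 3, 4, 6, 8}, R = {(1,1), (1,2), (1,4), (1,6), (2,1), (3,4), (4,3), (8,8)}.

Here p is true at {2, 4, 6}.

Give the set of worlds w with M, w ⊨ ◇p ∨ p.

1: ◇p is T, p is F. ✓
2: ◇p is F, p is T. ✓
3: ◇p is T, p is F. ✓
4: ◇p is F, p is T. ✓
6: ◇p is F, p is T. ✓
8: ◇p is F, p is F. ✗

{1, 2, 3, 4, 6}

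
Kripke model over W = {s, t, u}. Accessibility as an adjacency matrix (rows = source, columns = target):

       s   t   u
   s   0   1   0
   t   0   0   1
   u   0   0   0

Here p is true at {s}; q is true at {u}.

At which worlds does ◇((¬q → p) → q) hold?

s: successors {t}; (¬q → p) → q there: t:T. ✓
t: successors {u}; (¬q → p) → q there: u:T. ✓
u: no successors, so ◇((¬q → p) → q) fails. ✗

{s, t}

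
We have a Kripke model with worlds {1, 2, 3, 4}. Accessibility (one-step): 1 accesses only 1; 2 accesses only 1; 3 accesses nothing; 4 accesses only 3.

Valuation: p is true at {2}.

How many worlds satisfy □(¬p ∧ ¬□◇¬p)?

1

1: successors {1}; ¬p ∧ ¬□◇¬p there: 1:F. ✗
2: successors {1}; ¬p ∧ ¬□◇¬p there: 1:F. ✗
3: no successors, so □(¬p ∧ ¬□◇¬p) holds vacuously. ✓
4: successors {3}; ¬p ∧ ¬□◇¬p there: 3:F. ✗
Satisfying worlds: {3}.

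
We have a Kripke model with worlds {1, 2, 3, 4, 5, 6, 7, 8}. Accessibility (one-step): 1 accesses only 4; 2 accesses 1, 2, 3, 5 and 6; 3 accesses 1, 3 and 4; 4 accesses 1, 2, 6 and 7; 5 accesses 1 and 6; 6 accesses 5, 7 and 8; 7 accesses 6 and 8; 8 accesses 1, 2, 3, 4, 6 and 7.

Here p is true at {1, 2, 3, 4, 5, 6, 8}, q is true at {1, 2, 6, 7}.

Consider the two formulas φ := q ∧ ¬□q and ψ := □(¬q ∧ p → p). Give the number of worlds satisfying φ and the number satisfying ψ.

For q ∧ ¬□q:
1: q is T, ¬□q is T. ✓
2: q is T, ¬□q is T. ✓
3: q is F, ¬□q is T. ✗
4: q is F, ¬□q is F. ✗
5: q is F, ¬□q is F. ✗
6: q is T, ¬□q is T. ✓
7: q is T, ¬□q is T. ✓
8: q is F, ¬□q is T. ✗
— 4 worlds.
For □(¬q ∧ p → p):
1: successors {4}; ¬q ∧ p → p there: 4:T. ✓
2: successors {1, 2, 3, 5, 6}; ¬q ∧ p → p there: 1:T, 2:T, 3:T, 5:T, 6:T. ✓
3: successors {1, 3, 4}; ¬q ∧ p → p there: 1:T, 3:T, 4:T. ✓
4: successors {1, 2, 6, 7}; ¬q ∧ p → p there: 1:T, 2:T, 6:T, 7:T. ✓
5: successors {1, 6}; ¬q ∧ p → p there: 1:T, 6:T. ✓
6: successors {5, 7, 8}; ¬q ∧ p → p there: 5:T, 7:T, 8:T. ✓
7: successors {6, 8}; ¬q ∧ p → p there: 6:T, 8:T. ✓
8: successors {1, 2, 3, 4, 6, 7}; ¬q ∧ p → p there: 1:T, 2:T, 3:T, 4:T, 6:T, 7:T. ✓
— 8 worlds.

4 and 8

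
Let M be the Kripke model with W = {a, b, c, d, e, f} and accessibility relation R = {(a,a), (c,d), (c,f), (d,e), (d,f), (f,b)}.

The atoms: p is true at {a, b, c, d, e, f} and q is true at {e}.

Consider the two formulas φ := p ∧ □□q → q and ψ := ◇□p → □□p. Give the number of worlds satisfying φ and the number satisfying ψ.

4 and 6

For p ∧ □□q → q:
a: p ∧ □□q is F, q is F. ✓
b: p ∧ □□q is T, q is F. ✗
c: p ∧ □□q is F, q is F. ✓
d: p ∧ □□q is F, q is F. ✓
e: p ∧ □□q is T, q is T. ✓
f: p ∧ □□q is T, q is F. ✗
— 4 worlds.
For ◇□p → □□p:
a: ◇□p is T, □□p is T. ✓
b: ◇□p is F, □□p is T. ✓
c: ◇□p is T, □□p is T. ✓
d: ◇□p is T, □□p is T. ✓
e: ◇□p is F, □□p is T. ✓
f: ◇□p is T, □□p is T. ✓
— 6 worlds.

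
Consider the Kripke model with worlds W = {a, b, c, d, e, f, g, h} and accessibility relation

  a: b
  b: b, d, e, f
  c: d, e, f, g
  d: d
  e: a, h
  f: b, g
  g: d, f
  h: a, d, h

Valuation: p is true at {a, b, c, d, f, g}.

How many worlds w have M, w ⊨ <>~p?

a: successors {b}; ~p there: b:F. ✗
b: successors {b, d, e, f}; ~p there: b:F, d:F, e:T, f:F. ✓
c: successors {d, e, f, g}; ~p there: d:F, e:T, f:F, g:F. ✓
d: successors {d}; ~p there: d:F. ✗
e: successors {a, h}; ~p there: a:F, h:T. ✓
f: successors {b, g}; ~p there: b:F, g:F. ✗
g: successors {d, f}; ~p there: d:F, f:F. ✗
h: successors {a, d, h}; ~p there: a:F, d:F, h:T. ✓
Satisfying worlds: {b, c, e, h}.

4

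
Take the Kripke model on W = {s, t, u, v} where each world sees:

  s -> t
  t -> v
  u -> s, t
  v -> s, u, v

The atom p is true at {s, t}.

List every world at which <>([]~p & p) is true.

s: successors {t}; []~p & p there: t:T. ✓
t: successors {v}; []~p & p there: v:F. ✗
u: successors {s, t}; []~p & p there: s:F, t:T. ✓
v: successors {s, u, v}; []~p & p there: s:F, u:F, v:F. ✗

{s, u}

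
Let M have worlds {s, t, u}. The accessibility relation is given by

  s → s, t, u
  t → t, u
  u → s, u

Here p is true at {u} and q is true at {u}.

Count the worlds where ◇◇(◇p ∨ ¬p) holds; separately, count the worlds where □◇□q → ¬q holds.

For ◇◇(◇p ∨ ¬p):
s: successors {s, t, u}; ◇(◇p ∨ ¬p) there: s:T, t:T, u:T. ✓
t: successors {t, u}; ◇(◇p ∨ ¬p) there: t:T, u:T. ✓
u: successors {s, u}; ◇(◇p ∨ ¬p) there: s:T, u:T. ✓
— 3 worlds.
For □◇□q → ¬q:
s: □◇□q is F, ¬q is T. ✓
t: □◇□q is F, ¬q is T. ✓
u: □◇□q is F, ¬q is F. ✓
— 3 worlds.

3 and 3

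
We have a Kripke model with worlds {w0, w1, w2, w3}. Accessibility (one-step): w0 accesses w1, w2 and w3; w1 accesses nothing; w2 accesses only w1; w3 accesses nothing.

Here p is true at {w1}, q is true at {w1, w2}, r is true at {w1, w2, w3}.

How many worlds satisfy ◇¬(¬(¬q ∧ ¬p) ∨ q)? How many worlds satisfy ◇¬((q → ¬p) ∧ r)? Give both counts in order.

For ◇¬(¬(¬q ∧ ¬p) ∨ q):
w0: successors {w1, w2, w3}; ¬(¬(¬q ∧ ¬p) ∨ q) there: w1:F, w2:F, w3:T. ✓
w1: no successors, so ◇¬(¬(¬q ∧ ¬p) ∨ q) fails. ✗
w2: successors {w1}; ¬(¬(¬q ∧ ¬p) ∨ q) there: w1:F. ✗
w3: no successors, so ◇¬(¬(¬q ∧ ¬p) ∨ q) fails. ✗
— 1 world.
For ◇¬((q → ¬p) ∧ r):
w0: successors {w1, w2, w3}; ¬((q → ¬p) ∧ r) there: w1:T, w2:F, w3:F. ✓
w1: no successors, so ◇¬((q → ¬p) ∧ r) fails. ✗
w2: successors {w1}; ¬((q → ¬p) ∧ r) there: w1:T. ✓
w3: no successors, so ◇¬((q → ¬p) ∧ r) fails. ✗
— 2 worlds.

1 and 2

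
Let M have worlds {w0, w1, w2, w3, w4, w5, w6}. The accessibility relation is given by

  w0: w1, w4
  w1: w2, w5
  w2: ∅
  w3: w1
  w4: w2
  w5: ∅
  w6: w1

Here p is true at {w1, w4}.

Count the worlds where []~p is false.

w0: successors {w1, w4}; ~p there: w1:F, w4:F. ✗
w1: successors {w2, w5}; ~p there: w2:T, w5:T. ✓
w2: no successors, so []~p holds vacuously. ✓
w3: successors {w1}; ~p there: w1:F. ✗
w4: successors {w2}; ~p there: w2:T. ✓
w5: no successors, so []~p holds vacuously. ✓
w6: successors {w1}; ~p there: w1:F. ✗
Satisfying worlds: {w1, w2, w4, w5}.
So []~p fails at the other 3 worlds.

3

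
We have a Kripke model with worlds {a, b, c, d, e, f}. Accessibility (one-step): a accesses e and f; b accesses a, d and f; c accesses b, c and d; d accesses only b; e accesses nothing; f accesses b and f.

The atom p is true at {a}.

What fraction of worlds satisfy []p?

1/6

a: successors {e, f}; p there: e:F, f:F. ✗
b: successors {a, d, f}; p there: a:T, d:F, f:F. ✗
c: successors {b, c, d}; p there: b:F, c:F, d:F. ✗
d: successors {b}; p there: b:F. ✗
e: no successors, so []p holds vacuously. ✓
f: successors {b, f}; p there: b:F, f:F. ✗
That's 1 of 6 worlds, so 1/6.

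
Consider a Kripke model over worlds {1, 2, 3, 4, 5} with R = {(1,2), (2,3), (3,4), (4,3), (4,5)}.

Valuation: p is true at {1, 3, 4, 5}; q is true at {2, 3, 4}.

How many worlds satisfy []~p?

1: successors {2}; ~p there: 2:T. ✓
2: successors {3}; ~p there: 3:F. ✗
3: successors {4}; ~p there: 4:F. ✗
4: successors {3, 5}; ~p there: 3:F, 5:F. ✗
5: no successors, so []~p holds vacuously. ✓
Satisfying worlds: {1, 5}.

2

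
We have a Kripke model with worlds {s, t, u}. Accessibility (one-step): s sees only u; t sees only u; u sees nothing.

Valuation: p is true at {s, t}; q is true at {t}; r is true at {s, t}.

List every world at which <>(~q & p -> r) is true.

{s, t}

s: successors {u}; ~q & p -> r there: u:T. ✓
t: successors {u}; ~q & p -> r there: u:T. ✓
u: no successors, so <>(~q & p -> r) fails. ✗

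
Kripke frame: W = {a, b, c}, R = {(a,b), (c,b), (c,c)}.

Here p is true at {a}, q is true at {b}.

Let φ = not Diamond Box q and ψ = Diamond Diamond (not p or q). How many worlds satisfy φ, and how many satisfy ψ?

For not Diamond Box q:
a: Diamond Box q is T. ✗
b: Diamond Box q is F. ✓
c: Diamond Box q is T. ✗
— 1 world.
For Diamond Diamond (not p or q):
a: successors {b}; Diamond (not p or q) there: b:F. ✗
b: no successors, so Diamond Diamond (not p or q) fails. ✗
c: successors {b, c}; Diamond (not p or q) there: b:F, c:T. ✓
— 1 world.

1 and 1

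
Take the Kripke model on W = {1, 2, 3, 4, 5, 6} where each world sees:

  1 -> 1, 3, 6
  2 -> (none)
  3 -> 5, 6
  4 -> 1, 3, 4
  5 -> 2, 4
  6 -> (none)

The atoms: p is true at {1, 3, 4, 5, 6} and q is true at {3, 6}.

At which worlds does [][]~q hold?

1: successors {1, 3, 6}; []~q there: 1:F, 3:F, 6:T. ✗
2: no successors, so [][]~q holds vacuously. ✓
3: successors {5, 6}; []~q there: 5:T, 6:T. ✓
4: successors {1, 3, 4}; []~q there: 1:F, 3:F, 4:F. ✗
5: successors {2, 4}; []~q there: 2:T, 4:F. ✗
6: no successors, so [][]~q holds vacuously. ✓

{2, 3, 6}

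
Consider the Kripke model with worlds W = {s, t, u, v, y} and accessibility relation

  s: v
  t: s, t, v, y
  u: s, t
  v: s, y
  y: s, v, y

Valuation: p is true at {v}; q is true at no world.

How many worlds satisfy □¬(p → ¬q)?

0

s: successors {v}; ¬(p → ¬q) there: v:F. ✗
t: successors {s, t, v, y}; ¬(p → ¬q) there: s:F, t:F, v:F, y:F. ✗
u: successors {s, t}; ¬(p → ¬q) there: s:F, t:F. ✗
v: successors {s, y}; ¬(p → ¬q) there: s:F, y:F. ✗
y: successors {s, v, y}; ¬(p → ¬q) there: s:F, v:F, y:F. ✗
Satisfying worlds: ∅.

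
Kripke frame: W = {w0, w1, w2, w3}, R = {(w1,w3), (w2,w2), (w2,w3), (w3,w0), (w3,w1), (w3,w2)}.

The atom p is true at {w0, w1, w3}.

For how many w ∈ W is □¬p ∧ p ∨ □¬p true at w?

1

w0: □¬p ∧ p is T, □¬p is T. ✓
w1: □¬p ∧ p is F, □¬p is F. ✗
w2: □¬p ∧ p is F, □¬p is F. ✗
w3: □¬p ∧ p is F, □¬p is F. ✗
Satisfying worlds: {w0}.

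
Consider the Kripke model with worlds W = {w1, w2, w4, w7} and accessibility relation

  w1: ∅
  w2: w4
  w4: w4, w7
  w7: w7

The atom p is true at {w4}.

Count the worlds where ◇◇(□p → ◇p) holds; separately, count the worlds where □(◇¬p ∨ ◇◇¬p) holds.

3 and 4

For ◇◇(□p → ◇p):
w1: no successors, so ◇◇(□p → ◇p) fails. ✗
w2: successors {w4}; ◇(□p → ◇p) there: w4:T. ✓
w4: successors {w4, w7}; ◇(□p → ◇p) there: w4:T, w7:T. ✓
w7: successors {w7}; ◇(□p → ◇p) there: w7:T. ✓
— 3 worlds.
For □(◇¬p ∨ ◇◇¬p):
w1: no successors, so □(◇¬p ∨ ◇◇¬p) holds vacuously. ✓
w2: successors {w4}; ◇¬p ∨ ◇◇¬p there: w4:T. ✓
w4: successors {w4, w7}; ◇¬p ∨ ◇◇¬p there: w4:T, w7:T. ✓
w7: successors {w7}; ◇¬p ∨ ◇◇¬p there: w7:T. ✓
— 4 worlds.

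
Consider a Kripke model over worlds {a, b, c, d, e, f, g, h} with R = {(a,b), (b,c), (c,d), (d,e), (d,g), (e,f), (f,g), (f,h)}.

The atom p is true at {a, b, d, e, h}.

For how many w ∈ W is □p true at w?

4

a: successors {b}; p there: b:T. ✓
b: successors {c}; p there: c:F. ✗
c: successors {d}; p there: d:T. ✓
d: successors {e, g}; p there: e:T, g:F. ✗
e: successors {f}; p there: f:F. ✗
f: successors {g, h}; p there: g:F, h:T. ✗
g: no successors, so □p holds vacuously. ✓
h: no successors, so □p holds vacuously. ✓
Satisfying worlds: {a, c, g, h}.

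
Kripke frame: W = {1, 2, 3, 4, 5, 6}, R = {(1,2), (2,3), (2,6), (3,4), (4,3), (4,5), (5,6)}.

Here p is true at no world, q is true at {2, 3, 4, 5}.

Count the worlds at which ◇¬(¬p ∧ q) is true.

2

1: successors {2}; ¬(¬p ∧ q) there: 2:F. ✗
2: successors {3, 6}; ¬(¬p ∧ q) there: 3:F, 6:T. ✓
3: successors {4}; ¬(¬p ∧ q) there: 4:F. ✗
4: successors {3, 5}; ¬(¬p ∧ q) there: 3:F, 5:F. ✗
5: successors {6}; ¬(¬p ∧ q) there: 6:T. ✓
6: no successors, so ◇¬(¬p ∧ q) fails. ✗
Satisfying worlds: {2, 5}.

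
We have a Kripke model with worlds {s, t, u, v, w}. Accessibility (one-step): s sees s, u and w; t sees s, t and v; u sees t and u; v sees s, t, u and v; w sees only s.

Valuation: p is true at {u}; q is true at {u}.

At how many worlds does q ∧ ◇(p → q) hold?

s: q is F, ◇(p → q) is T. ✗
t: q is F, ◇(p → q) is T. ✗
u: q is T, ◇(p → q) is T. ✓
v: q is F, ◇(p → q) is T. ✗
w: q is F, ◇(p → q) is T. ✗
Satisfying worlds: {u}.

1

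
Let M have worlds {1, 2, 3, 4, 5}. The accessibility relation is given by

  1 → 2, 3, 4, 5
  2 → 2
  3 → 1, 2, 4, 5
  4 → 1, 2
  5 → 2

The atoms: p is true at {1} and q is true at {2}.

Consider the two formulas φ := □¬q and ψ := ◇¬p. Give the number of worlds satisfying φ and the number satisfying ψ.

For □¬q:
1: successors {2, 3, 4, 5}; ¬q there: 2:F, 3:T, 4:T, 5:T. ✗
2: successors {2}; ¬q there: 2:F. ✗
3: successors {1, 2, 4, 5}; ¬q there: 1:T, 2:F, 4:T, 5:T. ✗
4: successors {1, 2}; ¬q there: 1:T, 2:F. ✗
5: successors {2}; ¬q there: 2:F. ✗
— 0 worlds.
For ◇¬p:
1: successors {2, 3, 4, 5}; ¬p there: 2:T, 3:T, 4:T, 5:T. ✓
2: successors {2}; ¬p there: 2:T. ✓
3: successors {1, 2, 4, 5}; ¬p there: 1:F, 2:T, 4:T, 5:T. ✓
4: successors {1, 2}; ¬p there: 1:F, 2:T. ✓
5: successors {2}; ¬p there: 2:T. ✓
— 5 worlds.

0 and 5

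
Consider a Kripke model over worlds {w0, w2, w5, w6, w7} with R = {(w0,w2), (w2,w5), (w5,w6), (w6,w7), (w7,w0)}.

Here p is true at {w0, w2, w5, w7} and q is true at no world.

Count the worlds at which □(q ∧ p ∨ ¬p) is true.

1

w0: successors {w2}; q ∧ p ∨ ¬p there: w2:F. ✗
w2: successors {w5}; q ∧ p ∨ ¬p there: w5:F. ✗
w5: successors {w6}; q ∧ p ∨ ¬p there: w6:T. ✓
w6: successors {w7}; q ∧ p ∨ ¬p there: w7:F. ✗
w7: successors {w0}; q ∧ p ∨ ¬p there: w0:F. ✗
Satisfying worlds: {w5}.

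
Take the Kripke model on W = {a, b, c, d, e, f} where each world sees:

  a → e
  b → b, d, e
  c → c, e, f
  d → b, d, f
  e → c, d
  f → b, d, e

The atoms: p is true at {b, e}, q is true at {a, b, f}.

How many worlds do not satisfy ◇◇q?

1

a: successors {e}; ◇q there: e:F. ✗
b: successors {b, d, e}; ◇q there: b:T, d:T, e:F. ✓
c: successors {c, e, f}; ◇q there: c:T, e:F, f:T. ✓
d: successors {b, d, f}; ◇q there: b:T, d:T, f:T. ✓
e: successors {c, d}; ◇q there: c:T, d:T. ✓
f: successors {b, d, e}; ◇q there: b:T, d:T, e:F. ✓
Satisfying worlds: {b, c, d, e, f}.
So ◇◇q fails at the other 1 world.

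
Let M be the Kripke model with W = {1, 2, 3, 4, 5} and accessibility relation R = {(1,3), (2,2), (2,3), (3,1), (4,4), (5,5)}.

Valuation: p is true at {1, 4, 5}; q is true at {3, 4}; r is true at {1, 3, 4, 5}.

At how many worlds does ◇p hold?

3

1: successors {3}; p there: 3:F. ✗
2: successors {2, 3}; p there: 2:F, 3:F. ✗
3: successors {1}; p there: 1:T. ✓
4: successors {4}; p there: 4:T. ✓
5: successors {5}; p there: 5:T. ✓
Satisfying worlds: {3, 4, 5}.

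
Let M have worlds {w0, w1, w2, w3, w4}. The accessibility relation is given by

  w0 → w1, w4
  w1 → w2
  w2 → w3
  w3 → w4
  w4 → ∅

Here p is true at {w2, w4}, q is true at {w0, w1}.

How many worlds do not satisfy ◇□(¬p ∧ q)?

w0: successors {w1, w4}; □(¬p ∧ q) there: w1:F, w4:T. ✓
w1: successors {w2}; □(¬p ∧ q) there: w2:F. ✗
w2: successors {w3}; □(¬p ∧ q) there: w3:F. ✗
w3: successors {w4}; □(¬p ∧ q) there: w4:T. ✓
w4: no successors, so ◇□(¬p ∧ q) fails. ✗
Satisfying worlds: {w0, w3}.
So ◇□(¬p ∧ q) fails at the other 3 worlds.

3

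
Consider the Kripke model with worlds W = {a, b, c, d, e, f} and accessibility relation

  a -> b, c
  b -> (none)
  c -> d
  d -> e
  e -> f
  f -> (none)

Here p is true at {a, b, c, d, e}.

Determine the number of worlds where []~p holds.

3

a: successors {b, c}; ~p there: b:F, c:F. ✗
b: no successors, so []~p holds vacuously. ✓
c: successors {d}; ~p there: d:F. ✗
d: successors {e}; ~p there: e:F. ✗
e: successors {f}; ~p there: f:T. ✓
f: no successors, so []~p holds vacuously. ✓
Satisfying worlds: {b, e, f}.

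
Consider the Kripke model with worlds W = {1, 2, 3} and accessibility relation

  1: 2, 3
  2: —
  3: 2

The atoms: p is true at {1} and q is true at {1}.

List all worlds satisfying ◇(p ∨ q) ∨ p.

{1}

1: ◇(p ∨ q) is F, p is T. ✓
2: ◇(p ∨ q) is F, p is F. ✗
3: ◇(p ∨ q) is F, p is F. ✗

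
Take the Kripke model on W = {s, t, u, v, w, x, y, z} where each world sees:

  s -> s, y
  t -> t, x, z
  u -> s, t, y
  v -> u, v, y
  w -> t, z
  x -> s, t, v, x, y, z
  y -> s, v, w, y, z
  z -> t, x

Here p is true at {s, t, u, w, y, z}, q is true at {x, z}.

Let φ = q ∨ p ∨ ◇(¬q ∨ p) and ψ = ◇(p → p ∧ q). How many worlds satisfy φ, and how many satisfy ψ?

For q ∨ p ∨ ◇(¬q ∨ p):
s: q ∨ p is T, ◇(¬q ∨ p) is T. ✓
t: q ∨ p is T, ◇(¬q ∨ p) is T. ✓
u: q ∨ p is T, ◇(¬q ∨ p) is T. ✓
v: q ∨ p is F, ◇(¬q ∨ p) is T. ✓
w: q ∨ p is T, ◇(¬q ∨ p) is T. ✓
x: q ∨ p is T, ◇(¬q ∨ p) is T. ✓
y: q ∨ p is T, ◇(¬q ∨ p) is T. ✓
z: q ∨ p is T, ◇(¬q ∨ p) is T. ✓
— 8 worlds.
For ◇(p → p ∧ q):
s: successors {s, y}; p → p ∧ q there: s:F, y:F. ✗
t: successors {t, x, z}; p → p ∧ q there: t:F, x:T, z:T. ✓
u: successors {s, t, y}; p → p ∧ q there: s:F, t:F, y:F. ✗
v: successors {u, v, y}; p → p ∧ q there: u:F, v:T, y:F. ✓
w: successors {t, z}; p → p ∧ q there: t:F, z:T. ✓
x: successors {s, t, v, x, y, z}; p → p ∧ q there: s:F, t:F, v:T, x:T, y:F, z:T. ✓
y: successors {s, v, w, y, z}; p → p ∧ q there: s:F, v:T, w:F, y:F, z:T. ✓
z: successors {t, x}; p → p ∧ q there: t:F, x:T. ✓
— 6 worlds.

8 and 6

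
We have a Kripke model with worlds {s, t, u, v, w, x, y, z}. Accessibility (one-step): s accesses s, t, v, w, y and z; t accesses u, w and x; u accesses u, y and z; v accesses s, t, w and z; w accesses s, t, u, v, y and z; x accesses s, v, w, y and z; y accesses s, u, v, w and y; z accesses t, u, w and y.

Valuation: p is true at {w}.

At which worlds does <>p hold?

s: successors {s, t, v, w, y, z}; p there: s:F, t:F, v:F, w:T, y:F, z:F. ✓
t: successors {u, w, x}; p there: u:F, w:T, x:F. ✓
u: successors {u, y, z}; p there: u:F, y:F, z:F. ✗
v: successors {s, t, w, z}; p there: s:F, t:F, w:T, z:F. ✓
w: successors {s, t, u, v, y, z}; p there: s:F, t:F, u:F, v:F, y:F, z:F. ✗
x: successors {s, v, w, y, z}; p there: s:F, v:F, w:T, y:F, z:F. ✓
y: successors {s, u, v, w, y}; p there: s:F, u:F, v:F, w:T, y:F. ✓
z: successors {t, u, w, y}; p there: t:F, u:F, w:T, y:F. ✓

{s, t, v, x, y, z}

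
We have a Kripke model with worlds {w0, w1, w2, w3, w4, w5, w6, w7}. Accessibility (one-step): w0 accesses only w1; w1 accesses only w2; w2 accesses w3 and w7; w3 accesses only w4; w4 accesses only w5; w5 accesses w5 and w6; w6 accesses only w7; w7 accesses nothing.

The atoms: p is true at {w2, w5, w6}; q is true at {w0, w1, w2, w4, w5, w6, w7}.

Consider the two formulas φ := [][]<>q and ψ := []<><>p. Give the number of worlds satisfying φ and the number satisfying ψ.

For [][]<>q:
w0: successors {w1}; []<>q there: w1:T. ✓
w1: successors {w2}; []<>q there: w2:F. ✗
w2: successors {w3, w7}; []<>q there: w3:T, w7:T. ✓
w3: successors {w4}; []<>q there: w4:T. ✓
w4: successors {w5}; []<>q there: w5:T. ✓
w5: successors {w5, w6}; []<>q there: w5:T, w6:F. ✗
w6: successors {w7}; []<>q there: w7:T. ✓
w7: no successors, so [][]<>q holds vacuously. ✓
— 6 worlds.
For []<><>p:
w0: successors {w1}; <><>p there: w1:F. ✗
w1: successors {w2}; <><>p there: w2:F. ✗
w2: successors {w3, w7}; <><>p there: w3:T, w7:F. ✗
w3: successors {w4}; <><>p there: w4:T. ✓
w4: successors {w5}; <><>p there: w5:T. ✓
w5: successors {w5, w6}; <><>p there: w5:T, w6:F. ✗
w6: successors {w7}; <><>p there: w7:F. ✗
w7: no successors, so []<><>p holds vacuously. ✓
— 3 worlds.

6 and 3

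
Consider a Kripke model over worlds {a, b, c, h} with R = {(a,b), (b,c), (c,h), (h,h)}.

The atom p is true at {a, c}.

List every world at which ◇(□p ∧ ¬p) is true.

a: successors {b}; □p ∧ ¬p there: b:T. ✓
b: successors {c}; □p ∧ ¬p there: c:F. ✗
c: successors {h}; □p ∧ ¬p there: h:F. ✗
h: successors {h}; □p ∧ ¬p there: h:F. ✗

{a}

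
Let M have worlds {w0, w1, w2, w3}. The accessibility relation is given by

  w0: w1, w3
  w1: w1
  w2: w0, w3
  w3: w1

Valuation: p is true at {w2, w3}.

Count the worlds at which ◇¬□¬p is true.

w0: successors {w1, w3}; ¬□¬p there: w1:F, w3:F. ✗
w1: successors {w1}; ¬□¬p there: w1:F. ✗
w2: successors {w0, w3}; ¬□¬p there: w0:T, w3:F. ✓
w3: successors {w1}; ¬□¬p there: w1:F. ✗
Satisfying worlds: {w2}.

1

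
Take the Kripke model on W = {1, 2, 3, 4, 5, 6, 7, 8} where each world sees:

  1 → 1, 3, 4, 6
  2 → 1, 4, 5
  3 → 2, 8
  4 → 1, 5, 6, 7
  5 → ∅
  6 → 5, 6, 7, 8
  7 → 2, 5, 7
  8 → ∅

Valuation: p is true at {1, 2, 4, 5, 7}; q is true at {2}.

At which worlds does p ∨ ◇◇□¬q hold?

{1, 2, 3, 4, 5, 6, 7}

1: p is T, ◇◇□¬q is T. ✓
2: p is T, ◇◇□¬q is T. ✓
3: p is F, ◇◇□¬q is T. ✓
4: p is T, ◇◇□¬q is T. ✓
5: p is T, ◇◇□¬q is F. ✓
6: p is F, ◇◇□¬q is T. ✓
7: p is T, ◇◇□¬q is T. ✓
8: p is F, ◇◇□¬q is F. ✗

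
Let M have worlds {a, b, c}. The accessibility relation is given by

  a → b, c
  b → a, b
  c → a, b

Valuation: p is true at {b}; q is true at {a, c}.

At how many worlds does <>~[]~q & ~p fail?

a: <>~[]~q is T, ~p is T. ✓
b: <>~[]~q is T, ~p is F. ✗
c: <>~[]~q is T, ~p is T. ✓
Satisfying worlds: {a, c}.
So <>~[]~q & ~p fails at the other 1 world.

1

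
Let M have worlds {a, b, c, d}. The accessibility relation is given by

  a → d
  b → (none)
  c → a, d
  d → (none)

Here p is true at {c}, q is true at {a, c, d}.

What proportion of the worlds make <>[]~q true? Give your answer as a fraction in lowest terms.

a: successors {d}; []~q there: d:T. ✓
b: no successors, so <>[]~q fails. ✗
c: successors {a, d}; []~q there: a:F, d:T. ✓
d: no successors, so <>[]~q fails. ✗
That's 2 of 4 worlds, so 2/4 = 1/2.

1/2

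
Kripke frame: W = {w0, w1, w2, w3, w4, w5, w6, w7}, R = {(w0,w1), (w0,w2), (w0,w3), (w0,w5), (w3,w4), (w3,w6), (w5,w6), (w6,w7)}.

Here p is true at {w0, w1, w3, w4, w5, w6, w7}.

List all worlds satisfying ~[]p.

{w0}

w0: []p is F. ✓
w1: []p is T. ✗
w2: []p is T. ✗
w3: []p is T. ✗
w4: []p is T. ✗
w5: []p is T. ✗
w6: []p is T. ✗
w7: []p is T. ✗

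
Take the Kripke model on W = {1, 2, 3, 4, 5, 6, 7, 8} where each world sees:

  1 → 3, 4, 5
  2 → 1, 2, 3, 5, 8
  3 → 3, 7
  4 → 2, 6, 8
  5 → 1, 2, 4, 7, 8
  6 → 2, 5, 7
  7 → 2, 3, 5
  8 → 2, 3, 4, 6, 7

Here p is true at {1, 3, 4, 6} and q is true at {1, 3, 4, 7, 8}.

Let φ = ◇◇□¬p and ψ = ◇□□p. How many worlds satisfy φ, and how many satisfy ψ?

For ◇◇□¬p:
1: successors {3, 4, 5}; ◇□¬p there: 3:F, 4:T, 5:F. ✓
2: successors {1, 2, 3, 5, 8}; ◇□¬p there: 1:F, 2:F, 3:F, 5:F, 8:T. ✓
3: successors {3, 7}; ◇□¬p there: 3:F, 7:F. ✗
4: successors {2, 6, 8}; ◇□¬p there: 2:F, 6:F, 8:T. ✓
5: successors {1, 2, 4, 7, 8}; ◇□¬p there: 1:F, 2:F, 4:T, 7:F, 8:T. ✓
6: successors {2, 5, 7}; ◇□¬p there: 2:F, 5:F, 7:F. ✗
7: successors {2, 3, 5}; ◇□¬p there: 2:F, 3:F, 5:F. ✗
8: successors {2, 3, 4, 6, 7}; ◇□¬p there: 2:F, 3:F, 4:T, 6:F, 7:F. ✓
— 5 worlds.
For ◇□□p:
1: successors {3, 4, 5}; □□p there: 3:F, 4:F, 5:F. ✗
2: successors {1, 2, 3, 5, 8}; □□p there: 1:F, 2:F, 3:F, 5:F, 8:F. ✗
3: successors {3, 7}; □□p there: 3:F, 7:F. ✗
4: successors {2, 6, 8}; □□p there: 2:F, 6:F, 8:F. ✗
5: successors {1, 2, 4, 7, 8}; □□p there: 1:F, 2:F, 4:F, 7:F, 8:F. ✗
6: successors {2, 5, 7}; □□p there: 2:F, 5:F, 7:F. ✗
7: successors {2, 3, 5}; □□p there: 2:F, 3:F, 5:F. ✗
8: successors {2, 3, 4, 6, 7}; □□p there: 2:F, 3:F, 4:F, 6:F, 7:F. ✗
— 0 worlds.

5 and 0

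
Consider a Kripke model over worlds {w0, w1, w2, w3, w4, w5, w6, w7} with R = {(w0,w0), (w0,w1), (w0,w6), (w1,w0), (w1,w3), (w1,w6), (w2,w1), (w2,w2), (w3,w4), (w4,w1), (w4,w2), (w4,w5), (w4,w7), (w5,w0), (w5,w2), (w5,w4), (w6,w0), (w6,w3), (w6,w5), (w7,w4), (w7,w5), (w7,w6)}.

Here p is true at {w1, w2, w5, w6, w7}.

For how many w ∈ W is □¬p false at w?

w0: successors {w0, w1, w6}; ¬p there: w0:T, w1:F, w6:F. ✗
w1: successors {w0, w3, w6}; ¬p there: w0:T, w3:T, w6:F. ✗
w2: successors {w1, w2}; ¬p there: w1:F, w2:F. ✗
w3: successors {w4}; ¬p there: w4:T. ✓
w4: successors {w1, w2, w5, w7}; ¬p there: w1:F, w2:F, w5:F, w7:F. ✗
w5: successors {w0, w2, w4}; ¬p there: w0:T, w2:F, w4:T. ✗
w6: successors {w0, w3, w5}; ¬p there: w0:T, w3:T, w5:F. ✗
w7: successors {w4, w5, w6}; ¬p there: w4:T, w5:F, w6:F. ✗
Satisfying worlds: {w3}.
So □¬p fails at the other 7 worlds.

7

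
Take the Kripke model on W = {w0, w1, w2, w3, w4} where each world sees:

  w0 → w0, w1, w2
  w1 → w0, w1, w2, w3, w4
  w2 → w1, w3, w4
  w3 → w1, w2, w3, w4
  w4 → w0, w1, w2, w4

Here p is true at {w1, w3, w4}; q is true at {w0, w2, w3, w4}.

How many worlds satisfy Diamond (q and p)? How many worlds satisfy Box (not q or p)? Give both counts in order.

For Diamond (q and p):
w0: successors {w0, w1, w2}; q and p there: w0:F, w1:F, w2:F. ✗
w1: successors {w0, w1, w2, w3, w4}; q and p there: w0:F, w1:F, w2:F, w3:T, w4:T. ✓
w2: successors {w1, w3, w4}; q and p there: w1:F, w3:T, w4:T. ✓
w3: successors {w1, w2, w3, w4}; q and p there: w1:F, w2:F, w3:T, w4:T. ✓
w4: successors {w0, w1, w2, w4}; q and p there: w0:F, w1:F, w2:F, w4:T. ✓
— 4 worlds.
For Box (not q or p):
w0: successors {w0, w1, w2}; not q or p there: w0:F, w1:T, w2:F. ✗
w1: successors {w0, w1, w2, w3, w4}; not q or p there: w0:F, w1:T, w2:F, w3:T, w4:T. ✗
w2: successors {w1, w3, w4}; not q or p there: w1:T, w3:T, w4:T. ✓
w3: successors {w1, w2, w3, w4}; not q or p there: w1:T, w2:F, w3:T, w4:T. ✗
w4: successors {w0, w1, w2, w4}; not q or p there: w0:F, w1:T, w2:F, w4:T. ✗
— 1 world.

4 and 1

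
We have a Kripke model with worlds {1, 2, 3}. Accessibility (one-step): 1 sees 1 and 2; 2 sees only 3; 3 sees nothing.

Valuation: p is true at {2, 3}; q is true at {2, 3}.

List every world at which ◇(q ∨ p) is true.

{1, 2}

1: successors {1, 2}; q ∨ p there: 1:F, 2:T. ✓
2: successors {3}; q ∨ p there: 3:T. ✓
3: no successors, so ◇(q ∨ p) fails. ✗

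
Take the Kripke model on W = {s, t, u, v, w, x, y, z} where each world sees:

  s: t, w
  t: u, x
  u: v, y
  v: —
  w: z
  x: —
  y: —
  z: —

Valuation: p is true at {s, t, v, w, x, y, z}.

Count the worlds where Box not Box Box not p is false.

s: successors {t, w}; not Box Box not p there: t:T, w:F. ✗
t: successors {u, x}; not Box Box not p there: u:F, x:F. ✗
u: successors {v, y}; not Box Box not p there: v:F, y:F. ✗
v: no successors, so Box not Box Box not p holds vacuously. ✓
w: successors {z}; not Box Box not p there: z:F. ✗
x: no successors, so Box not Box Box not p holds vacuously. ✓
y: no successors, so Box not Box Box not p holds vacuously. ✓
z: no successors, so Box not Box Box not p holds vacuously. ✓
Satisfying worlds: {v, x, y, z}.
So Box not Box Box not p fails at the other 4 worlds.

4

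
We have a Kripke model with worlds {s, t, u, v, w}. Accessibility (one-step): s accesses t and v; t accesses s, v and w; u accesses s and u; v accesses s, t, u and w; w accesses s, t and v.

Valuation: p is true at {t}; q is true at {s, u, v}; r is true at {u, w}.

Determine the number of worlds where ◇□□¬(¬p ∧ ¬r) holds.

0

s: successors {t, v}; □□¬(¬p ∧ ¬r) there: t:F, v:F. ✗
t: successors {s, v, w}; □□¬(¬p ∧ ¬r) there: s:F, v:F, w:F. ✗
u: successors {s, u}; □□¬(¬p ∧ ¬r) there: s:F, u:F. ✗
v: successors {s, t, u, w}; □□¬(¬p ∧ ¬r) there: s:F, t:F, u:F, w:F. ✗
w: successors {s, t, v}; □□¬(¬p ∧ ¬r) there: s:F, t:F, v:F. ✗
Satisfying worlds: ∅.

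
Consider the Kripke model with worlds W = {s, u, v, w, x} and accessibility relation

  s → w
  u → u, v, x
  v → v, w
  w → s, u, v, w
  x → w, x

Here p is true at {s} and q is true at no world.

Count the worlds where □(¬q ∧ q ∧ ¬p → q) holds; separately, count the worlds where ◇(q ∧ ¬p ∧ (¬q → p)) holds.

5 and 0

For □(¬q ∧ q ∧ ¬p → q):
s: successors {w}; ¬q ∧ q ∧ ¬p → q there: w:T. ✓
u: successors {u, v, x}; ¬q ∧ q ∧ ¬p → q there: u:T, v:T, x:T. ✓
v: successors {v, w}; ¬q ∧ q ∧ ¬p → q there: v:T, w:T. ✓
w: successors {s, u, v, w}; ¬q ∧ q ∧ ¬p → q there: s:T, u:T, v:T, w:T. ✓
x: successors {w, x}; ¬q ∧ q ∧ ¬p → q there: w:T, x:T. ✓
— 5 worlds.
For ◇(q ∧ ¬p ∧ (¬q → p)):
s: successors {w}; q ∧ ¬p ∧ (¬q → p) there: w:F. ✗
u: successors {u, v, x}; q ∧ ¬p ∧ (¬q → p) there: u:F, v:F, x:F. ✗
v: successors {v, w}; q ∧ ¬p ∧ (¬q → p) there: v:F, w:F. ✗
w: successors {s, u, v, w}; q ∧ ¬p ∧ (¬q → p) there: s:F, u:F, v:F, w:F. ✗
x: successors {w, x}; q ∧ ¬p ∧ (¬q → p) there: w:F, x:F. ✗
— 0 worlds.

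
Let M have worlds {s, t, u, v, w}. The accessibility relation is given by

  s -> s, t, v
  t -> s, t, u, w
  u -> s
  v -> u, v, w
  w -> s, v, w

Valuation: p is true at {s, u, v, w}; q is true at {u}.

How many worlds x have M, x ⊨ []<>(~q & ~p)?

s: successors {s, t, v}; <>(~q & ~p) there: s:T, t:T, v:F. ✗
t: successors {s, t, u, w}; <>(~q & ~p) there: s:T, t:T, u:F, w:F. ✗
u: successors {s}; <>(~q & ~p) there: s:T. ✓
v: successors {u, v, w}; <>(~q & ~p) there: u:F, v:F, w:F. ✗
w: successors {s, v, w}; <>(~q & ~p) there: s:T, v:F, w:F. ✗
Satisfying worlds: {u}.

1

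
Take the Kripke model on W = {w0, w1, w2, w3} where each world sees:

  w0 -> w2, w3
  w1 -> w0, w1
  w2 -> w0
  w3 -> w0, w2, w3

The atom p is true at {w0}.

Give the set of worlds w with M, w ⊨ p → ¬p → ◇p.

w0: p is T, ¬p → ◇p is T. ✓
w1: p is F, ¬p → ◇p is T. ✓
w2: p is F, ¬p → ◇p is T. ✓
w3: p is F, ¬p → ◇p is T. ✓

{w0, w1, w2, w3}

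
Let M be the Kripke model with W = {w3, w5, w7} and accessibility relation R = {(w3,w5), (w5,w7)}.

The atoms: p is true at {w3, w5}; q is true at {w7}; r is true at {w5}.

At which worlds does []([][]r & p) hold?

w3: successors {w5}; [][]r & p there: w5:T. ✓
w5: successors {w7}; [][]r & p there: w7:F. ✗
w7: no successors, so []([][]r & p) holds vacuously. ✓

{w3, w7}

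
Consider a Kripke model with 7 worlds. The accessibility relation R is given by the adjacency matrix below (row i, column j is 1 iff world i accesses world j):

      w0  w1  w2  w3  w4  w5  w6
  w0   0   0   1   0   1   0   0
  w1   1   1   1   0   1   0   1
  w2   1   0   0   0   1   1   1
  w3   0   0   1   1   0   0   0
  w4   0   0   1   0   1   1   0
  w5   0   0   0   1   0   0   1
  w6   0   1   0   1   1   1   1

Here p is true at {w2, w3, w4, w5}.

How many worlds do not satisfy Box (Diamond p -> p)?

w0: successors {w2, w4}; Diamond p -> p there: w2:T, w4:T. ✓
w1: successors {w0, w1, w2, w4, w6}; Diamond p -> p there: w0:F, w1:F, w2:T, w4:T, w6:F. ✗
w2: successors {w0, w4, w5, w6}; Diamond p -> p there: w0:F, w4:T, w5:T, w6:F. ✗
w3: successors {w2, w3}; Diamond p -> p there: w2:T, w3:T. ✓
w4: successors {w2, w4, w5}; Diamond p -> p there: w2:T, w4:T, w5:T. ✓
w5: successors {w3, w6}; Diamond p -> p there: w3:T, w6:F. ✗
w6: successors {w1, w3, w4, w5, w6}; Diamond p -> p there: w1:F, w3:T, w4:T, w5:T, w6:F. ✗
Satisfying worlds: {w0, w3, w4}.
So Box (Diamond p -> p) fails at the other 4 worlds.

4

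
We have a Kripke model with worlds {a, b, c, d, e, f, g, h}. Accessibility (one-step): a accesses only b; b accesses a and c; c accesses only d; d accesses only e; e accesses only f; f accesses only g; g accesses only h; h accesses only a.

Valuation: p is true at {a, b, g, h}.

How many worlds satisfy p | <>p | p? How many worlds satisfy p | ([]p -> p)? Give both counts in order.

5 and 7

For p | <>p | p:
a: p is T, <>p | p is T. ✓
b: p is T, <>p | p is T. ✓
c: p is F, <>p | p is F. ✗
d: p is F, <>p | p is F. ✗
e: p is F, <>p | p is F. ✗
f: p is F, <>p | p is T. ✓
g: p is T, <>p | p is T. ✓
h: p is T, <>p | p is T. ✓
— 5 worlds.
For p | ([]p -> p):
a: p is T, []p -> p is T. ✓
b: p is T, []p -> p is T. ✓
c: p is F, []p -> p is T. ✓
d: p is F, []p -> p is T. ✓
e: p is F, []p -> p is T. ✓
f: p is F, []p -> p is F. ✗
g: p is T, []p -> p is T. ✓
h: p is T, []p -> p is T. ✓
— 7 worlds.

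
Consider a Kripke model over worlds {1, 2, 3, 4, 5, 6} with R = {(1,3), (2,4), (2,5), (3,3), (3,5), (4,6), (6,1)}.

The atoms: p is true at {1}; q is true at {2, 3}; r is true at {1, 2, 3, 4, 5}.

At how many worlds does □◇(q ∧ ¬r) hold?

1: successors {3}; ◇(q ∧ ¬r) there: 3:F. ✗
2: successors {4, 5}; ◇(q ∧ ¬r) there: 4:F, 5:F. ✗
3: successors {3, 5}; ◇(q ∧ ¬r) there: 3:F, 5:F. ✗
4: successors {6}; ◇(q ∧ ¬r) there: 6:F. ✗
5: no successors, so □◇(q ∧ ¬r) holds vacuously. ✓
6: successors {1}; ◇(q ∧ ¬r) there: 1:F. ✗
Satisfying worlds: {5}.

1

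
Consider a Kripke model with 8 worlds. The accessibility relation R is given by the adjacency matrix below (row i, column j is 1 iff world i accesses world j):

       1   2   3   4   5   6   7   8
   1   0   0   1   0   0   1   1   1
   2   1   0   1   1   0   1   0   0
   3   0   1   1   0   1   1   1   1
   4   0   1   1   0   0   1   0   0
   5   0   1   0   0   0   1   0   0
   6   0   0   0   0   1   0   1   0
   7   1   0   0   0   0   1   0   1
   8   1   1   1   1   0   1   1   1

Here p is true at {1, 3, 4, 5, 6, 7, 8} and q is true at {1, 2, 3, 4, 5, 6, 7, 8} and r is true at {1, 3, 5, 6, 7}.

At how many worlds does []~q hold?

1: successors {3, 6, 7, 8}; ~q there: 3:F, 6:F, 7:F, 8:F. ✗
2: successors {1, 3, 4, 6}; ~q there: 1:F, 3:F, 4:F, 6:F. ✗
3: successors {2, 3, 5, 6, 7, 8}; ~q there: 2:F, 3:F, 5:F, 6:F, 7:F, 8:F. ✗
4: successors {2, 3, 6}; ~q there: 2:F, 3:F, 6:F. ✗
5: successors {2, 6}; ~q there: 2:F, 6:F. ✗
6: successors {5, 7}; ~q there: 5:F, 7:F. ✗
7: successors {1, 6, 8}; ~q there: 1:F, 6:F, 8:F. ✗
8: successors {1, 2, 3, 4, 6, 7, 8}; ~q there: 1:F, 2:F, 3:F, 4:F, 6:F, 7:F, 8:F. ✗
Satisfying worlds: ∅.

0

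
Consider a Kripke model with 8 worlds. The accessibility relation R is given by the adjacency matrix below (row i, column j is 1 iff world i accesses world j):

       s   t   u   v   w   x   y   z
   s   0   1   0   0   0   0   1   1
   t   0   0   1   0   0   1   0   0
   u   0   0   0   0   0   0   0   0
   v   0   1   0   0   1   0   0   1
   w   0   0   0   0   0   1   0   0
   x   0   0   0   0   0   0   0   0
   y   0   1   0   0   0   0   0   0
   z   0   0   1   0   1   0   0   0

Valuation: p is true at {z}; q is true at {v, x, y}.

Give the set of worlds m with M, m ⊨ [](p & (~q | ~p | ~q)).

{u, x}

s: successors {t, y, z}; p & (~q | ~p | ~q) there: t:F, y:F, z:T. ✗
t: successors {u, x}; p & (~q | ~p | ~q) there: u:F, x:F. ✗
u: no successors, so [](p & (~q | ~p | ~q)) holds vacuously. ✓
v: successors {t, w, z}; p & (~q | ~p | ~q) there: t:F, w:F, z:T. ✗
w: successors {x}; p & (~q | ~p | ~q) there: x:F. ✗
x: no successors, so [](p & (~q | ~p | ~q)) holds vacuously. ✓
y: successors {t}; p & (~q | ~p | ~q) there: t:F. ✗
z: successors {u, w}; p & (~q | ~p | ~q) there: u:F, w:F. ✗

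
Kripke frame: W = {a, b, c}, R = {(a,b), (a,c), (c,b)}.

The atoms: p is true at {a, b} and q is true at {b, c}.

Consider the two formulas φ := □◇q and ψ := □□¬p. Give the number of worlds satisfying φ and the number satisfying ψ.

For □◇q:
a: successors {b, c}; ◇q there: b:F, c:T. ✗
b: no successors, so □◇q holds vacuously. ✓
c: successors {b}; ◇q there: b:F. ✗
— 1 world.
For □□¬p:
a: successors {b, c}; □¬p there: b:T, c:F. ✗
b: no successors, so □□¬p holds vacuously. ✓
c: successors {b}; □¬p there: b:T. ✓
— 2 worlds.

1 and 2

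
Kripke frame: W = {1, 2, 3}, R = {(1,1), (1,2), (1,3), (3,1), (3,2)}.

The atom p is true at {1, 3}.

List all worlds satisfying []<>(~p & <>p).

1: successors {1, 2, 3}; <>(~p & <>p) there: 1:F, 2:F, 3:F. ✗
2: no successors, so []<>(~p & <>p) holds vacuously. ✓
3: successors {1, 2}; <>(~p & <>p) there: 1:F, 2:F. ✗

{2}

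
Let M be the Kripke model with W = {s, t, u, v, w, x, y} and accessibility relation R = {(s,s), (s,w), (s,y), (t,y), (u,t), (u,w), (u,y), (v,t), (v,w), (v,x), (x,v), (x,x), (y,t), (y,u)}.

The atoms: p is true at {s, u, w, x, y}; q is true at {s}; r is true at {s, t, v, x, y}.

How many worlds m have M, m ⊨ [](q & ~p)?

s: successors {s, w, y}; q & ~p there: s:F, w:F, y:F. ✗
t: successors {y}; q & ~p there: y:F. ✗
u: successors {t, w, y}; q & ~p there: t:F, w:F, y:F. ✗
v: successors {t, w, x}; q & ~p there: t:F, w:F, x:F. ✗
w: no successors, so [](q & ~p) holds vacuously. ✓
x: successors {v, x}; q & ~p there: v:F, x:F. ✗
y: successors {t, u}; q & ~p there: t:F, u:F. ✗
Satisfying worlds: {w}.

1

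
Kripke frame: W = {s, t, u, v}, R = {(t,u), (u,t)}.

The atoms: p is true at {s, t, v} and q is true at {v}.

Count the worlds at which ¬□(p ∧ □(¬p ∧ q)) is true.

s: □(p ∧ □(¬p ∧ q)) is T. ✗
t: □(p ∧ □(¬p ∧ q)) is F. ✓
u: □(p ∧ □(¬p ∧ q)) is F. ✓
v: □(p ∧ □(¬p ∧ q)) is T. ✗
Satisfying worlds: {t, u}.

2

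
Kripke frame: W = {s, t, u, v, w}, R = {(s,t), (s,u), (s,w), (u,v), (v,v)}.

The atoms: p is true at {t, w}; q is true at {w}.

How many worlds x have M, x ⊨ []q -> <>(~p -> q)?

3

s: []q is F, <>(~p -> q) is T. ✓
t: []q is T, <>(~p -> q) is F. ✗
u: []q is F, <>(~p -> q) is F. ✓
v: []q is F, <>(~p -> q) is F. ✓
w: []q is T, <>(~p -> q) is F. ✗
Satisfying worlds: {s, u, v}.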